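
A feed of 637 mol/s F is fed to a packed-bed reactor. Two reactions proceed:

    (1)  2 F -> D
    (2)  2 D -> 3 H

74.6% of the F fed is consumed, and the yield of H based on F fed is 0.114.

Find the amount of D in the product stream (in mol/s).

Conversion of F: F consumed = 2ξ₁ = 0.746 × 637 → ξ₁ = 237.6 mol/s.
Yield of H: 3ξ₂ / 637 = 0.114 → ξ₂ = 24.21 mol/s.
Outlet amounts (n = n₀ + Σ ν·ξ):
  F: 637 − 2(237.6) = 161.8
  D: 0 + 1(237.6) − 2(24.21) = 189.2
  H: 0 + 3(24.21) = 72.62

189 mol/s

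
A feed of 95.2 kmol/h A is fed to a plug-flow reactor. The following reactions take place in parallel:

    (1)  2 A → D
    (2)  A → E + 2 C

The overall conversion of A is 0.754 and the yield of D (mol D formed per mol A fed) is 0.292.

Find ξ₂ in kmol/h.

ξ₂ = 16.2 kmol/h

Yield of D: 1ξ₁ / 95.2 = 0.292 → ξ₁ = 27.8 kmol/h.
Conversion of A: 2ξ₁ + 1ξ₂ = 0.754 × 95.2 = 71.78 → ξ₂ = 16.18 kmol/h.
Outlet amounts (n = n₀ + Σ ν·ξ):
  A: 95.2 − 2(27.8) − 1(16.18) = 23.42
  D: 0 + 1(27.8) = 27.8
  E: 0 + 1(16.18) = 16.18
  C: 0 + 2(16.18) = 32.37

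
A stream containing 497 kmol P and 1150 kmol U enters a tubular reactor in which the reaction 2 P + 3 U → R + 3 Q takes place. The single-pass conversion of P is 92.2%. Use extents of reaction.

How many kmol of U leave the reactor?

P reacted = 0.922 × 497 = 458.2 kmol; ν_P = −2, so ξ = 458.2/2 = 229.1 kmol.
Outlet amounts (n = n₀ + ν ξ):
  P: 497 − 2(229.1) = 38.77
  U: 1150 − 3(229.1) = 462.6
  R: 0 + 1(229.1) = 229.1
  Q: 0 + 3(229.1) = 687.4

463 kmol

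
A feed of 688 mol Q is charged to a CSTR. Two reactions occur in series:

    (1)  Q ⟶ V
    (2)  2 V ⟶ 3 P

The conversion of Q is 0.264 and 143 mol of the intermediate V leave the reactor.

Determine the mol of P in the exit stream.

Conversion of Q: Q consumed = 1ξ₁ = 0.264 × 688 → ξ₁ = 181.6 mol.
V balance: n_V = 0 + 1ξ₁ − 2ξ₂ = 143 → ξ₂ = (1·181.6 − 143)/2 = 19.32 mol.
Outlet amounts (n = n₀ + Σ ν·ξ):
  Q: 688 − 1(181.6) = 506.4
  V: 0 + 1(181.6) − 2(19.32) = 143
  P: 0 + 3(19.32) = 57.95

57.9 mol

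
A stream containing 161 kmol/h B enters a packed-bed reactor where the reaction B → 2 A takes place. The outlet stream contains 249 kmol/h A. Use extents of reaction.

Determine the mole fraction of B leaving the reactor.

For A: n = n₀ + 2ξ → 249 = 0 + 2ξ, giving ξ = 124.5 kmol/h.
Outlet amounts (n = n₀ + ν ξ):
  B: 161 − 1(124.5) = 36.5
  A: 0 + 2(124.5) = 249
Total out = 285.5 kmol/h; y_B = 36.5 / 285.5 = 0.1278.

0.128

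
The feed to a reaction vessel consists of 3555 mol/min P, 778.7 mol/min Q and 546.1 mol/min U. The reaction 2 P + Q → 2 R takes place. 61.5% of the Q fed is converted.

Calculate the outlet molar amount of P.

Q reacted = 0.615 × 778.7 = 478.9 mol/min; ν_Q = −1, so ξ = 478.9/1 = 478.9 mol/min.
Outlet amounts (n = n₀ + ν ξ):
  P: 3555 − 2(478.9) = 2597
  Q: 778.7 − 1(478.9) = 299.8
  R: 0 + 2(478.9) = 957.8
  U: 546.1 (inert)

2600 mol/min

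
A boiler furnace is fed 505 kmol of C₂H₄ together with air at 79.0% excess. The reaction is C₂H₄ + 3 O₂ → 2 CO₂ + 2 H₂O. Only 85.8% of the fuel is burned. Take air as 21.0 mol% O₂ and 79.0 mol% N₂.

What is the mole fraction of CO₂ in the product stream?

0.0646

Stoichiometric O₂ = 3 × 505 = 1515 kmol; O₂ fed = 1515 × 1.790 = 2712 kmol.
N₂ fed = 2712 × 79/21 = 10200 kmol.
Fuel reacted = 0.858 × 505 → ξ = 433.3 kmol.
Outlet (n = n₀ + ν ξ):
  C₂H₄: 505 − 1(433.3) = 71.71
  O₂: 2712 − 3(433.3) = 1412
  N₂: 10200 (inert)
  CO₂: 0 + 2(433.3) = 866.6
  H₂O: 0 + 2(433.3) = 866.6
Total out = 13420 kmol; y_CO₂ = 866.6 / 13420 = 0.06458.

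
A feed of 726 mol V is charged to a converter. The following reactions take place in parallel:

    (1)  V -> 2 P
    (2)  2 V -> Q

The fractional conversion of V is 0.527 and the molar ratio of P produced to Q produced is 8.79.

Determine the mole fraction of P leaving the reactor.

Conversion of V: V consumed = 0.527 × 726 = 382.6 mol = 1ξ₁ + 2ξ₂.
Selectivity: 2ξ₁ / (1ξ₂) = 8.79 → ξ₁ = 4.395 ξ₂.
Substitute: (1·4.395 + 2) ξ₂ = 382.6 → ξ₂ = 59.83 mol, ξ₁ = 262.9 mol.
Outlet amounts (n = n₀ + Σ ν·ξ):
  V: 726 − 1(262.9) − 2(59.83) = 343.4
  P: 0 + 2(262.9) = 525.9
  Q: 0 + 1(59.83) = 59.83
Total out = 929.1 mol; y_P = 525.9 / 929.1 = 0.566.

0.566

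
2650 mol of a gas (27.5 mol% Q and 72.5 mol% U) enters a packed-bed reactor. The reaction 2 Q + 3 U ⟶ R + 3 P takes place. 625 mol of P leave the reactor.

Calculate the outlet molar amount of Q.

312 mol

For P: n = n₀ + 3ξ → 625 = 0 + 3ξ, giving ξ = 208.3 mol.
Outlet amounts (n = n₀ + ν ξ):
  Q: 728.8 − 2(208.3) = 312.1
  U: 1921 − 3(208.3) = 1296
  R: 0 + 1(208.3) = 208.3
  P: 0 + 3(208.3) = 625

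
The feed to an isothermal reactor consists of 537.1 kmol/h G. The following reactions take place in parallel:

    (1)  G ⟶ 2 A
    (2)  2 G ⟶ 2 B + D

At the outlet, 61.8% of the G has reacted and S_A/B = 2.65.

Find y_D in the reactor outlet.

Conversion of G: G consumed = 0.618 × 537.1 = 331.9 kmol/h = 1ξ₁ + 2ξ₂.
Selectivity: 2ξ₁ / (2ξ₂) = 2.65 → ξ₁ = 2.65 ξ₂.
Substitute: (1·2.65 + 2) ξ₂ = 331.9 → ξ₂ = 71.38 kmol/h, ξ₁ = 189.2 kmol/h.
Outlet amounts (n = n₀ + Σ ν·ξ):
  G: 537.1 − 1(189.2) − 2(71.38) = 205.2
  A: 0 + 2(189.2) = 378.3
  B: 0 + 2(71.38) = 142.8
  D: 0 + 1(71.38) = 71.38
Total out = 797.6 kmol/h; y_D = 71.38 / 797.6 = 0.08949.

0.0895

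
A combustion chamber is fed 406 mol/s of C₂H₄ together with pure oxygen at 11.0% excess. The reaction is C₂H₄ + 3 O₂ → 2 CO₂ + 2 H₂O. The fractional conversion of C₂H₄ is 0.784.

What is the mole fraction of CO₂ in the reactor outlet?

Stoichiometric O₂ = 3 × 406 = 1218 mol/s; O₂ fed = 1218 × 1.110 = 1352 mol/s.
Fuel reacted = 0.784 × 406 → ξ = 318.3 mol/s.
Outlet (n = n₀ + ν ξ):
  C₂H₄: 406 − 1(318.3) = 87.7
  O₂: 1352 − 3(318.3) = 397.1
  CO₂: 0 + 2(318.3) = 636.6
  H₂O: 0 + 2(318.3) = 636.6
Total out = 1758 mol/s; y_CO₂ = 636.6 / 1758 = 0.3621.

0.362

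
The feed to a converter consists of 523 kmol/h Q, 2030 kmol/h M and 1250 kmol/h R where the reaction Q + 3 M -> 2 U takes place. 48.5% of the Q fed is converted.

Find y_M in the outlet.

Q reacted = 0.485 × 523 = 253.7 kmol/h; ν_Q = −1, so ξ = 253.7/1 = 253.7 kmol/h.
Outlet amounts (n = n₀ + ν ξ):
  Q: 523 − 1(253.7) = 269.3
  M: 2030 − 3(253.7) = 1269
  U: 0 + 2(253.7) = 507.3
  R: 1250 (inert)
Total out = 3296 kmol/h; y_M = 1269 / 3296 = 0.3851.

0.385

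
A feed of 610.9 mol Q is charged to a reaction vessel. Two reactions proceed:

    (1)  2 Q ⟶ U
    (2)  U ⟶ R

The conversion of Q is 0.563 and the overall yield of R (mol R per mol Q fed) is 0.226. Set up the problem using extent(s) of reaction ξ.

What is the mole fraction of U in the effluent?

Conversion of Q: Q consumed = 2ξ₁ = 0.563 × 610.9 → ξ₁ = 172 mol.
Yield of R: 1ξ₂ / 610.9 = 0.226 → ξ₂ = 138.1 mol.
Outlet amounts (n = n₀ + Σ ν·ξ):
  Q: 610.9 − 2(172) = 267
  U: 0 + 1(172) − 1(138.1) = 33.9
  R: 0 + 1(138.1) = 138.1
Total out = 438.9 mol; y_U = 33.9 / 438.9 = 0.07724.

0.0772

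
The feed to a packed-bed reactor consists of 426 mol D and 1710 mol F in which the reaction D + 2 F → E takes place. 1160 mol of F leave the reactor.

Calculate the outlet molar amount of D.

For F: n = n₀ − 2ξ → 1160 = 1710 − 2ξ, giving ξ = 275 mol.
Outlet amounts (n = n₀ + ν ξ):
  D: 426 − 1(275) = 151
  F: 1710 − 2(275) = 1160
  E: 0 + 1(275) = 275

151 mol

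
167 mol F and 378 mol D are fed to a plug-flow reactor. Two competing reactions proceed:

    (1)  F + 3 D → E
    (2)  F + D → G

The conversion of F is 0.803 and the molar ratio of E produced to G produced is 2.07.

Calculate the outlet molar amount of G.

Conversion of F: F consumed = 0.803 × 167 = 134.1 mol = 1ξ₁ + 1ξ₂.
Selectivity: 1ξ₁ / (1ξ₂) = 2.07 → ξ₁ = 2.07 ξ₂.
Substitute: (1·2.07 + 1) ξ₂ = 134.1 → ξ₂ = 43.68 mol, ξ₁ = 90.42 mol.
Outlet amounts (n = n₀ + Σ ν·ξ):
  F: 167 − 1(90.42) − 1(43.68) = 32.9
  D: 378 − 3(90.42) − 1(43.68) = 63.06
  E: 0 + 1(90.42) = 90.42
  G: 0 + 1(43.68) = 43.68

43.7 mol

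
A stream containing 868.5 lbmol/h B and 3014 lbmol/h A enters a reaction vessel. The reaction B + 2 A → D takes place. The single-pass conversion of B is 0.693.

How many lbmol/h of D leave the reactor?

602 lbmol/h

B reacted = 0.693 × 868.5 = 601.9 lbmol/h; ν_B = −1, so ξ = 601.9/1 = 601.9 lbmol/h.
Outlet amounts (n = n₀ + ν ξ):
  B: 868.5 − 1(601.9) = 266.6
  A: 3014 − 2(601.9) = 1810
  D: 0 + 1(601.9) = 601.9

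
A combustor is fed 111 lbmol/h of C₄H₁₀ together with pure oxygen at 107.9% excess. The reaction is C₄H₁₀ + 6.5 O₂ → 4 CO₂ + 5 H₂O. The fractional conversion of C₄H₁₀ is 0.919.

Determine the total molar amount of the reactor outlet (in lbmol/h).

Stoichiometric O₂ = 6.5 × 111 = 721.5 lbmol/h; O₂ fed = 721.5 × 2.079 = 1500 lbmol/h.
Fuel reacted = 0.919 × 111 → ξ = 102 lbmol/h.
Outlet (n = n₀ + ν ξ):
  C₄H₁₀: 111 − 1(102) = 8.991
  O₂: 1500 − 6.5(102) = 836.9
  CO₂: 0 + 4(102) = 408
  H₂O: 0 + 5(102) = 510
Total out = 8.991 + 836.9 + 408 + 510 = 1764 lbmol/h.

1760 lbmol/h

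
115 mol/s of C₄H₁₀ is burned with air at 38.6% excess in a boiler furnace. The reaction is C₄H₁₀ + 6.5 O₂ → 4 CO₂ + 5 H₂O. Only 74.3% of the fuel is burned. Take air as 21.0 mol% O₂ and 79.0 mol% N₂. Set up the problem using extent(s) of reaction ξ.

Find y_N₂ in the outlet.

Stoichiometric O₂ = 6.5 × 115 = 747.5 mol/s; O₂ fed = 747.5 × 1.386 = 1036 mol/s.
N₂ fed = 1036 × 79/21 = 3897 mol/s.
Fuel reacted = 0.743 × 115 → ξ = 85.44 mol/s.
Outlet (n = n₀ + ν ξ):
  C₄H₁₀: 115 − 1(85.44) = 29.56
  O₂: 1036 − 6.5(85.44) = 480.6
  N₂: 3897 (inert)
  CO₂: 0 + 4(85.44) = 341.8
  H₂O: 0 + 5(85.44) = 427.2
Total out = 5177 mol/s; y_N₂ = 3897 / 5177 = 0.7529.

0.753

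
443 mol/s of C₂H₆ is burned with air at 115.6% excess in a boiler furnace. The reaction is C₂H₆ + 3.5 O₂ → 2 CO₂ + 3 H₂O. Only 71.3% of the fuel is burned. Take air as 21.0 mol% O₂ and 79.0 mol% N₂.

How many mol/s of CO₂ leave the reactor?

632 mol/s

Stoichiometric O₂ = 3.5 × 443 = 1550 mol/s; O₂ fed = 1550 × 2.156 = 3343 mol/s.
N₂ fed = 3343 × 79/21 = 12580 mol/s.
Fuel reacted = 0.713 × 443 → ξ = 315.9 mol/s.
Outlet (n = n₀ + ν ξ):
  C₂H₆: 443 − 1(315.9) = 127.1
  O₂: 3343 − 3.5(315.9) = 2237
  N₂: 12580 (inert)
  CO₂: 0 + 2(315.9) = 631.7
  H₂O: 0 + 3(315.9) = 947.6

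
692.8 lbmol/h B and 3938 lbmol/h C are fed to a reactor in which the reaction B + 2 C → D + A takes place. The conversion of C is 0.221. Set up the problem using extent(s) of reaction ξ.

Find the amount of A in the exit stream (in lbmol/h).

435 lbmol/h

C reacted = 0.221 × 3938 = 870.3 lbmol/h; ν_C = −2, so ξ = 870.3/2 = 435.1 lbmol/h.
Outlet amounts (n = n₀ + ν ξ):
  B: 692.8 − 1(435.1) = 257.7
  C: 3938 − 2(435.1) = 3068
  D: 0 + 1(435.1) = 435.1
  A: 0 + 1(435.1) = 435.1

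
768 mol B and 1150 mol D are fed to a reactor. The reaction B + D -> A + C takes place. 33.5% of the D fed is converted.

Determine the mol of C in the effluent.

385 mol

D reacted = 0.335 × 1150 = 385.2 mol; ν_D = −1, so ξ = 385.2/1 = 385.2 mol.
Outlet amounts (n = n₀ + ν ξ):
  B: 768 − 1(385.2) = 382.8
  D: 1150 − 1(385.2) = 764.8
  A: 0 + 1(385.2) = 385.2
  C: 0 + 1(385.2) = 385.2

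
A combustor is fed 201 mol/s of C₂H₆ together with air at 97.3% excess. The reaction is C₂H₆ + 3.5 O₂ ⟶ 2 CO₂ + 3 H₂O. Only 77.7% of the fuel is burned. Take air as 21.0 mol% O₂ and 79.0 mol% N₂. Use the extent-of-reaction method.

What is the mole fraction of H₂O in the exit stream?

Stoichiometric O₂ = 3.5 × 201 = 703.5 mol/s; O₂ fed = 703.5 × 1.973 = 1388 mol/s.
N₂ fed = 1388 × 79/21 = 5222 mol/s.
Fuel reacted = 0.777 × 201 → ξ = 156.2 mol/s.
Outlet (n = n₀ + ν ξ):
  C₂H₆: 201 − 1(156.2) = 44.82
  O₂: 1388 − 3.5(156.2) = 841.4
  N₂: 5222 (inert)
  CO₂: 0 + 2(156.2) = 312.4
  H₂O: 0 + 3(156.2) = 468.5
Total out = 6889 mol/s; y_H₂O = 468.5 / 6889 = 0.06802.

0.068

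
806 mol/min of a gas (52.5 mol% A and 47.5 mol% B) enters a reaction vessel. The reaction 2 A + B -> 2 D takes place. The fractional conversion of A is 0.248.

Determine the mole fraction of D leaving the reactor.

A reacted = 0.248 × 423.1 = 104.9 mol/min; ν_A = −2, so ξ = 104.9/2 = 52.47 mol/min.
Outlet amounts (n = n₀ + ν ξ):
  A: 423.1 − 2(52.47) = 318.2
  B: 382.9 − 1(52.47) = 330.4
  D: 0 + 2(52.47) = 104.9
Total out = 753.5 mol/min; y_D = 104.9 / 753.5 = 0.1393.

0.139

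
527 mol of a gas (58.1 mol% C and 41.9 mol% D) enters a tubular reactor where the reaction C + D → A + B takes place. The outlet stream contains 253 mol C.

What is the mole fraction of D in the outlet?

0.318

For C: n = n₀ − 1ξ → 253 = 306.2 − 1ξ, giving ξ = 53.19 mol.
Outlet amounts (n = n₀ + ν ξ):
  C: 306.2 − 1(53.19) = 253
  D: 220.8 − 1(53.19) = 167.6
  A: 0 + 1(53.19) = 53.19
  B: 0 + 1(53.19) = 53.19
Total out = 527 mol; y_D = 167.6 / 527 = 0.3181.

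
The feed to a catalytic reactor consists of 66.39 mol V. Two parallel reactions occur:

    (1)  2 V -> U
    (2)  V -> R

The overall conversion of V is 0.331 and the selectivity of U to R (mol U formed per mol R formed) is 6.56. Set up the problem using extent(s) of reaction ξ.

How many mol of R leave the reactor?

1.56 mol

Conversion of V: V consumed = 0.331 × 66.39 = 21.98 mol = 2ξ₁ + 1ξ₂.
Selectivity: 1ξ₁ / (1ξ₂) = 6.56 → ξ₁ = 6.56 ξ₂.
Substitute: (2·6.56 + 1) ξ₂ = 21.98 → ξ₂ = 1.556 mol, ξ₁ = 10.21 mol.
Outlet amounts (n = n₀ + Σ ν·ξ):
  V: 66.39 − 2(10.21) − 1(1.556) = 44.41
  U: 0 + 1(10.21) = 10.21
  R: 0 + 1(1.556) = 1.556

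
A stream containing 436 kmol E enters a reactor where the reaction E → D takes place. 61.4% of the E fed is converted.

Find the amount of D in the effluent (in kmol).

268 kmol

E reacted = 0.614 × 436 = 267.7 kmol; ν_E = −1, so ξ = 267.7/1 = 267.7 kmol.
Outlet amounts (n = n₀ + ν ξ):
  E: 436 − 1(267.7) = 168.3
  D: 0 + 1(267.7) = 267.7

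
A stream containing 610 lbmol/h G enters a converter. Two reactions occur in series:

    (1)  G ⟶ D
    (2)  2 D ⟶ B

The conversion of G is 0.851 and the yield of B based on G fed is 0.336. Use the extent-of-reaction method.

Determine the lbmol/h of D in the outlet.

Conversion of G: G consumed = 1ξ₁ = 0.851 × 610 → ξ₁ = 519.1 lbmol/h.
Yield of B: 1ξ₂ / 610 = 0.336 → ξ₂ = 205 lbmol/h.
Outlet amounts (n = n₀ + Σ ν·ξ):
  G: 610 − 1(519.1) = 90.89
  D: 0 + 1(519.1) − 2(205) = 109.2
  B: 0 + 1(205) = 205

109 lbmol/h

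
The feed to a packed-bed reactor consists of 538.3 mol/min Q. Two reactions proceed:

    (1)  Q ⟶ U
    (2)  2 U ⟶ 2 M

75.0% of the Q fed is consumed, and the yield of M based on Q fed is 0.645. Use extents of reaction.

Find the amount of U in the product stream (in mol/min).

Conversion of Q: Q consumed = 1ξ₁ = 0.75 × 538.3 → ξ₁ = 403.7 mol/min.
Yield of M: 2ξ₂ / 538.3 = 0.645 → ξ₂ = 173.6 mol/min.
Outlet amounts (n = n₀ + Σ ν·ξ):
  Q: 538.3 − 1(403.7) = 134.6
  U: 0 + 1(403.7) − 2(173.6) = 56.52
  M: 0 + 2(173.6) = 347.2

56.5 mol/min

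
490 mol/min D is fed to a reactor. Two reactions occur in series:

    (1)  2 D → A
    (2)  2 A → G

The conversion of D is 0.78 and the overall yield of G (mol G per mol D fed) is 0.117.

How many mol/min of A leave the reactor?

76.4 mol/min

Conversion of D: D consumed = 2ξ₁ = 0.78 × 490 → ξ₁ = 191.1 mol/min.
Yield of G: 1ξ₂ / 490 = 0.117 → ξ₂ = 57.33 mol/min.
Outlet amounts (n = n₀ + Σ ν·ξ):
  D: 490 − 2(191.1) = 107.8
  A: 0 + 1(191.1) − 2(57.33) = 76.44
  G: 0 + 1(57.33) = 57.33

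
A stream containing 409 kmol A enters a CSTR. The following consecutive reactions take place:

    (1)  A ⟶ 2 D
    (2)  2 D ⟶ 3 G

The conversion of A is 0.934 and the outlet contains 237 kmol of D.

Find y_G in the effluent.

Conversion of A: A consumed = 1ξ₁ = 0.934 × 409 → ξ₁ = 382 kmol.
D balance: n_D = 0 + 2ξ₁ − 2ξ₂ = 237 → ξ₂ = (2·382 − 237)/2 = 263.5 kmol.
Outlet amounts (n = n₀ + Σ ν·ξ):
  A: 409 − 1(382) = 26.99
  D: 0 + 2(382) − 2(263.5) = 237
  G: 0 + 3(263.5) = 790.5
Total out = 1055 kmol; y_G = 790.5 / 1055 = 0.7497.

0.75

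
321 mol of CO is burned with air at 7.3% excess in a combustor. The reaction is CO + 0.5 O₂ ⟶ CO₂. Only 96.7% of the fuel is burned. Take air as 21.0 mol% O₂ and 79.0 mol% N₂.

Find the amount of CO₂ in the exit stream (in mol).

310 mol

Stoichiometric O₂ = 0.5 × 321 = 160.5 mol; O₂ fed = 160.5 × 1.073 = 172.2 mol.
N₂ fed = 172.2 × 79/21 = 647.9 mol.
Fuel reacted = 0.967 × 321 → ξ = 310.4 mol.
Outlet (n = n₀ + ν ξ):
  CO: 321 − 1(310.4) = 10.59
  O₂: 172.2 − 0.5(310.4) = 17.01
  N₂: 647.9 (inert)
  CO₂: 0 + 1(310.4) = 310.4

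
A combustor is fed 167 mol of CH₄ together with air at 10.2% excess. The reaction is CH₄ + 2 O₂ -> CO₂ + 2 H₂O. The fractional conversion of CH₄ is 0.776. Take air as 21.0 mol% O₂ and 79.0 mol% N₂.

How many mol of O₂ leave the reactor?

Stoichiometric O₂ = 2 × 167 = 334 mol; O₂ fed = 334 × 1.102 = 368.1 mol.
N₂ fed = 368.1 × 79/21 = 1385 mol.
Fuel reacted = 0.776 × 167 → ξ = 129.6 mol.
Outlet (n = n₀ + ν ξ):
  CH₄: 167 − 1(129.6) = 37.41
  O₂: 368.1 − 2(129.6) = 108.9
  N₂: 1385 (inert)
  CO₂: 0 + 1(129.6) = 129.6
  H₂O: 0 + 2(129.6) = 259.2

109 mol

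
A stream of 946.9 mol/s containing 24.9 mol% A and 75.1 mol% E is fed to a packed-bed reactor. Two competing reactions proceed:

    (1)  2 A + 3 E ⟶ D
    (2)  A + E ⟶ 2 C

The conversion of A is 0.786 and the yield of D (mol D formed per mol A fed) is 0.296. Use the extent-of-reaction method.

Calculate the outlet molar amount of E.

Yield of D: 1ξ₁ / 235.8 = 0.296 → ξ₁ = 69.79 mol/s.
Conversion of A: 2ξ₁ + 1ξ₂ = 0.786 × 235.8 = 185.3 → ξ₂ = 45.74 mol/s.
Outlet amounts (n = n₀ + Σ ν·ξ):
  A: 235.8 − 2(69.79) − 1(45.74) = 50.46
  E: 711.1 − 3(69.79) − 1(45.74) = 456
  D: 0 + 1(69.79) = 69.79
  C: 0 + 2(45.74) = 91.48

456 mol/s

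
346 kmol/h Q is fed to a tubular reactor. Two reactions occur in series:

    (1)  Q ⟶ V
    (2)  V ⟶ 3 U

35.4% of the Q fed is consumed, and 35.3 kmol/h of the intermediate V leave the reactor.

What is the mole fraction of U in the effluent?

Conversion of Q: Q consumed = 1ξ₁ = 0.354 × 346 → ξ₁ = 122.5 kmol/h.
V balance: n_V = 0 + 1ξ₁ − 1ξ₂ = 35.3 → ξ₂ = (1·122.5 − 35.3)/1 = 87.18 kmol/h.
Outlet amounts (n = n₀ + Σ ν·ξ):
  Q: 346 − 1(122.5) = 223.5
  V: 0 + 1(122.5) − 1(87.18) = 35.3
  U: 0 + 3(87.18) = 261.6
Total out = 520.4 kmol/h; y_U = 261.6 / 520.4 = 0.5026.

0.503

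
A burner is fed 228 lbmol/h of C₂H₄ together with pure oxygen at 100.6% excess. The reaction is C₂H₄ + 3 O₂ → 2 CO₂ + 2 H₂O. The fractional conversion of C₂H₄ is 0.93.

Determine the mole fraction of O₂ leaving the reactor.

0.46

Stoichiometric O₂ = 3 × 228 = 684 lbmol/h; O₂ fed = 684 × 2.006 = 1372 lbmol/h.
Fuel reacted = 0.93 × 228 → ξ = 212 lbmol/h.
Outlet (n = n₀ + ν ξ):
  C₂H₄: 228 − 1(212) = 15.96
  O₂: 1372 − 3(212) = 736
  CO₂: 0 + 2(212) = 424.1
  H₂O: 0 + 2(212) = 424.1
Total out = 1600 lbmol/h; y_O₂ = 736 / 1600 = 0.46.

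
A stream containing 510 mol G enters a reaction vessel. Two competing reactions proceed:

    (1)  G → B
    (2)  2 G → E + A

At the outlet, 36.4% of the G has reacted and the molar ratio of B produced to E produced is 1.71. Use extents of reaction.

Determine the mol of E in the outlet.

50 mol

Conversion of G: G consumed = 0.364 × 510 = 185.6 mol = 1ξ₁ + 2ξ₂.
Selectivity: 1ξ₁ / (1ξ₂) = 1.71 → ξ₁ = 1.71 ξ₂.
Substitute: (1·1.71 + 2) ξ₂ = 185.6 → ξ₂ = 50.04 mol, ξ₁ = 85.56 mol.
Outlet amounts (n = n₀ + Σ ν·ξ):
  G: 510 − 1(85.56) − 2(50.04) = 324.4
  B: 0 + 1(85.56) = 85.56
  E: 0 + 1(50.04) = 50.04
  A: 0 + 1(50.04) = 50.04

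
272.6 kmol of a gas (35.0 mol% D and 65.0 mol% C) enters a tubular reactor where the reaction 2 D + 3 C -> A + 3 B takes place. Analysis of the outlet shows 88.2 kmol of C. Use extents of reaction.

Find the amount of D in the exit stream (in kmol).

For C: n = n₀ − 3ξ → 88.2 = 177.2 − 3ξ, giving ξ = 29.66 kmol.
Outlet amounts (n = n₀ + ν ξ):
  D: 95.41 − 2(29.66) = 36.08
  C: 177.2 − 3(29.66) = 88.2
  A: 0 + 1(29.66) = 29.66
  B: 0 + 3(29.66) = 88.99

36.1 kmol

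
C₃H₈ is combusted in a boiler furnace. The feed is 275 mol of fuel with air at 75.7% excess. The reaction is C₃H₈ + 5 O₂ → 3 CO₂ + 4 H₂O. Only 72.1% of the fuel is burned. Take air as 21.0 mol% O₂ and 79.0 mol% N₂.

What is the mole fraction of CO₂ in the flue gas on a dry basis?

Stoichiometric O₂ = 5 × 275 = 1375 mol; O₂ fed = 1375 × 1.757 = 2416 mol.
N₂ fed = 2416 × 79/21 = 9088 mol.
Fuel reacted = 0.721 × 275 → ξ = 198.3 mol.
Outlet (n = n₀ + ν ξ):
  C₃H₈: 275 − 1(198.3) = 76.72
  O₂: 2416 − 5(198.3) = 1424
  N₂: 9088 (inert)
  CO₂: 0 + 3(198.3) = 594.8
  H₂O: 0 + 4(198.3) = 793.1
Dry total = 11180 mol; y_CO₂ (dry) = 594.8 / 11180 = 0.05318.

0.0532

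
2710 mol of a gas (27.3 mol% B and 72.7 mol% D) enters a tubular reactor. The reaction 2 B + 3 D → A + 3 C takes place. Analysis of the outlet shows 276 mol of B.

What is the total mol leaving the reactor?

2480 mol

For B: n = n₀ − 2ξ → 276 = 739.8 − 2ξ, giving ξ = 231.9 mol.
Outlet amounts (n = n₀ + ν ξ):
  B: 739.8 − 2(231.9) = 276
  D: 1970 − 3(231.9) = 1274
  A: 0 + 1(231.9) = 231.9
  C: 0 + 3(231.9) = 695.7
Total out = 276 + 1274 + 231.9 + 695.7 = 2478 mol.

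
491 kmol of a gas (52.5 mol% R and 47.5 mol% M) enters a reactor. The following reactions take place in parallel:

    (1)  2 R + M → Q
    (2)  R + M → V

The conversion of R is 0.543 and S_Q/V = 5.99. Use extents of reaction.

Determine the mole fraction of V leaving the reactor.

Conversion of R: R consumed = 0.543 × 257.8 = 140 kmol = 2ξ₁ + 1ξ₂.
Selectivity: 1ξ₁ / (1ξ₂) = 5.99 → ξ₁ = 5.99 ξ₂.
Substitute: (2·5.99 + 1) ξ₂ = 140 → ξ₂ = 10.78 kmol, ξ₁ = 64.59 kmol.
Outlet amounts (n = n₀ + Σ ν·ξ):
  R: 257.8 − 2(64.59) − 1(10.78) = 117.8
  M: 233.2 − 1(64.59) − 1(10.78) = 157.8
  Q: 0 + 1(64.59) = 64.59
  V: 0 + 1(10.78) = 10.78
Total out = 351 kmol; y_V = 10.78 / 351 = 0.03072.

0.0307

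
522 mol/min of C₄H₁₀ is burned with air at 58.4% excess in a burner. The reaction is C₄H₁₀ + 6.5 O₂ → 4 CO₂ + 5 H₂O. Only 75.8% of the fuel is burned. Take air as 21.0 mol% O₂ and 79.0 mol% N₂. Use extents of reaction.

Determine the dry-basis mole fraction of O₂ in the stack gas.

0.113

Stoichiometric O₂ = 6.5 × 522 = 3393 mol/min; O₂ fed = 3393 × 1.584 = 5375 mol/min.
N₂ fed = 5375 × 79/21 = 20220 mol/min.
Fuel reacted = 0.758 × 522 → ξ = 395.7 mol/min.
Outlet (n = n₀ + ν ξ):
  C₄H₁₀: 522 − 1(395.7) = 126.3
  O₂: 5375 − 6.5(395.7) = 2803
  N₂: 20220 (inert)
  CO₂: 0 + 4(395.7) = 1583
  H₂O: 0 + 5(395.7) = 1978
Dry total = 24730 mol/min; y_O₂ (dry) = 2803 / 24730 = 0.1133.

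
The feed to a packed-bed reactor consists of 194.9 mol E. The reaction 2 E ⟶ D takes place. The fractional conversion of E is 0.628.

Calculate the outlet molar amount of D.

E reacted = 0.628 × 194.9 = 122.4 mol; ν_E = −2, so ξ = 122.4/2 = 61.2 mol.
Outlet amounts (n = n₀ + ν ξ):
  E: 194.9 − 2(61.2) = 72.5
  D: 0 + 1(61.2) = 61.2

61.2 mol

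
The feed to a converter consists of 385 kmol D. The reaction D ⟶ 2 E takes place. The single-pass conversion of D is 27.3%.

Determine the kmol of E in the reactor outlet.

210 kmol

D reacted = 0.273 × 385 = 105.1 kmol; ν_D = −1, so ξ = 105.1/1 = 105.1 kmol.
Outlet amounts (n = n₀ + ν ξ):
  D: 385 − 1(105.1) = 279.9
  E: 0 + 2(105.1) = 210.2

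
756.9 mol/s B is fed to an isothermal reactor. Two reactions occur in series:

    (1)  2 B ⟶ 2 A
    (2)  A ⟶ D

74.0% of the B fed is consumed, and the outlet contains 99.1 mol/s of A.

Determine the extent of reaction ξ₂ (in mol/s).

Conversion of B: B consumed = 2ξ₁ = 0.74 × 756.9 → ξ₁ = 280.1 mol/s.
A balance: n_A = 0 + 2ξ₁ − 1ξ₂ = 99.1 → ξ₂ = (2·280.1 − 99.1)/1 = 461 mol/s.
Outlet amounts (n = n₀ + Σ ν·ξ):
  B: 756.9 − 2(280.1) = 196.8
  A: 0 + 2(280.1) − 1(461) = 99.1
  D: 0 + 1(461) = 461

ξ₂ = 461 mol/s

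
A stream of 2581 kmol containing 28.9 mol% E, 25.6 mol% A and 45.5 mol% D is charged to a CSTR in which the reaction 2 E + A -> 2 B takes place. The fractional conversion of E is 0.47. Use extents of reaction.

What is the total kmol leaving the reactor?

2410 kmol

E reacted = 0.47 × 745.9 = 350.6 kmol; ν_E = −2, so ξ = 350.6/2 = 175.3 kmol.
Outlet amounts (n = n₀ + ν ξ):
  E: 745.9 − 2(175.3) = 395.3
  A: 660.7 − 1(175.3) = 485.4
  B: 0 + 2(175.3) = 350.6
  D: 1174 (inert)
Total out = 395.3 + 485.4 + 350.6 + 1174 = 2406 kmol.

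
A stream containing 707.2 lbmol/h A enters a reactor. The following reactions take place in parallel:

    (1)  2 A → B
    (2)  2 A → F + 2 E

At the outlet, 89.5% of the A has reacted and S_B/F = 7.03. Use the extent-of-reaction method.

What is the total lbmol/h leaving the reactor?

Conversion of A: A consumed = 0.895 × 707.2 = 632.9 lbmol/h = 2ξ₁ + 2ξ₂.
Selectivity: 1ξ₁ / (1ξ₂) = 7.03 → ξ₁ = 7.03 ξ₂.
Substitute: (2·7.03 + 2) ξ₂ = 632.9 → ξ₂ = 39.41 lbmol/h, ξ₁ = 277.1 lbmol/h.
Outlet amounts (n = n₀ + Σ ν·ξ):
  A: 707.2 − 2(277.1) − 2(39.41) = 74.26
  B: 0 + 1(277.1) = 277.1
  F: 0 + 1(39.41) = 39.41
  E: 0 + 2(39.41) = 78.82
Total out = 74.26 + 277.1 + 39.41 + 78.82 = 469.6 lbmol/h.

470 lbmol/h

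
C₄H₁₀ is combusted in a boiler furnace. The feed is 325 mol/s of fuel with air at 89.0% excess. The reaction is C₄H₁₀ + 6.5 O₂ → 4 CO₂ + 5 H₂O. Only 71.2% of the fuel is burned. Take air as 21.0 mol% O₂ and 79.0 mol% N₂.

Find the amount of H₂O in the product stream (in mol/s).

1160 mol/s

Stoichiometric O₂ = 6.5 × 325 = 2112 mol/s; O₂ fed = 2112 × 1.890 = 3993 mol/s.
N₂ fed = 3993 × 79/21 = 15020 mol/s.
Fuel reacted = 0.712 × 325 → ξ = 231.4 mol/s.
Outlet (n = n₀ + ν ξ):
  C₄H₁₀: 325 − 1(231.4) = 93.6
  O₂: 3993 − 6.5(231.4) = 2489
  N₂: 15020 (inert)
  CO₂: 0 + 4(231.4) = 925.6
  H₂O: 0 + 5(231.4) = 1157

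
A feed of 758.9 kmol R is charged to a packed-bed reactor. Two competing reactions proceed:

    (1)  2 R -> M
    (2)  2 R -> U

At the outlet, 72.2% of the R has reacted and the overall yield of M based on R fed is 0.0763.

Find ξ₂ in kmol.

Yield of M: 1ξ₁ / 758.9 = 0.0763 → ξ₁ = 57.9 kmol.
Conversion of R: 2ξ₁ + 2ξ₂ = 0.722 × 758.9 = 547.9 → ξ₂ = 216.1 kmol.
Outlet amounts (n = n₀ + Σ ν·ξ):
  R: 758.9 − 2(57.9) − 2(216.1) = 211
  M: 0 + 1(57.9) = 57.9
  U: 0 + 1(216.1) = 216.1

ξ₂ = 216 kmol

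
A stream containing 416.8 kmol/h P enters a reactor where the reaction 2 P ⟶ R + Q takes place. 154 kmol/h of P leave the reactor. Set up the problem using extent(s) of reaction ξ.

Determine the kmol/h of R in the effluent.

131 kmol/h

For P: n = n₀ − 2ξ → 154 = 416.8 − 2ξ, giving ξ = 131.4 kmol/h.
Outlet amounts (n = n₀ + ν ξ):
  P: 416.8 − 2(131.4) = 154
  R: 0 + 1(131.4) = 131.4
  Q: 0 + 1(131.4) = 131.4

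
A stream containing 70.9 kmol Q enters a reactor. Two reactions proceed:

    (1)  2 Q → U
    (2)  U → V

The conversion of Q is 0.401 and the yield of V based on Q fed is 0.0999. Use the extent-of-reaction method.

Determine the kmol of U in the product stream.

Conversion of Q: Q consumed = 2ξ₁ = 0.401 × 70.9 → ξ₁ = 14.22 kmol.
Yield of V: 1ξ₂ / 70.9 = 0.0999 → ξ₂ = 7.083 kmol.
Outlet amounts (n = n₀ + Σ ν·ξ):
  Q: 70.9 − 2(14.22) = 42.47
  U: 0 + 1(14.22) − 1(7.083) = 7.133
  V: 0 + 1(7.083) = 7.083

7.13 kmol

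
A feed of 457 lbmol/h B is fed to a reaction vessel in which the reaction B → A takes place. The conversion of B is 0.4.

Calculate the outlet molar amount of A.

183 lbmol/h

B reacted = 0.4 × 457 = 182.8 lbmol/h; ν_B = −1, so ξ = 182.8/1 = 182.8 lbmol/h.
Outlet amounts (n = n₀ + ν ξ):
  B: 457 − 1(182.8) = 274.2
  A: 0 + 1(182.8) = 182.8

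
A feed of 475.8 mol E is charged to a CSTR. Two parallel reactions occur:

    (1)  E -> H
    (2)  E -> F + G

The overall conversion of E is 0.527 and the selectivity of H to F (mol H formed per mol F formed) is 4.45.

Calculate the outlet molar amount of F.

46 mol

Conversion of E: E consumed = 0.527 × 475.8 = 250.7 mol = 1ξ₁ + 1ξ₂.
Selectivity: 1ξ₁ / (1ξ₂) = 4.45 → ξ₁ = 4.45 ξ₂.
Substitute: (1·4.45 + 1) ξ₂ = 250.7 → ξ₂ = 46.01 mol, ξ₁ = 204.7 mol.
Outlet amounts (n = n₀ + Σ ν·ξ):
  E: 475.8 − 1(204.7) − 1(46.01) = 225.1
  H: 0 + 1(204.7) = 204.7
  F: 0 + 1(46.01) = 46.01
  G: 0 + 1(46.01) = 46.01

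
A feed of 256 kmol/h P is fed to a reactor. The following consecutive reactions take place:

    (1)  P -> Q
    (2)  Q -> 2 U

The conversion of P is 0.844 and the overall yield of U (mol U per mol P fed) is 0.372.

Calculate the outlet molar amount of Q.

Conversion of P: P consumed = 1ξ₁ = 0.844 × 256 → ξ₁ = 216.1 kmol/h.
Yield of U: 2ξ₂ / 256 = 0.372 → ξ₂ = 47.62 kmol/h.
Outlet amounts (n = n₀ + Σ ν·ξ):
  P: 256 − 1(216.1) = 39.94
  Q: 0 + 1(216.1) − 1(47.62) = 168.4
  U: 0 + 2(47.62) = 95.23

168 kmol/h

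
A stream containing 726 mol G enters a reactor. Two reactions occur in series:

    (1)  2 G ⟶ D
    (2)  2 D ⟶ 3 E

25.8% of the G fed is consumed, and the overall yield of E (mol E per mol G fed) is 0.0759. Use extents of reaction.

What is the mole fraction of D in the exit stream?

Conversion of G: G consumed = 2ξ₁ = 0.258 × 726 → ξ₁ = 93.65 mol.
Yield of E: 3ξ₂ / 726 = 0.0759 → ξ₂ = 18.37 mol.
Outlet amounts (n = n₀ + Σ ν·ξ):
  G: 726 − 2(93.65) = 538.7
  D: 0 + 1(93.65) − 2(18.37) = 56.92
  E: 0 + 3(18.37) = 55.1
Total out = 650.7 mol; y_D = 56.92 / 650.7 = 0.08747.

0.0875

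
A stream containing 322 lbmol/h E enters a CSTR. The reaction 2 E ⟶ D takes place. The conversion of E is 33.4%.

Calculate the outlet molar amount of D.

53.8 lbmol/h

E reacted = 0.334 × 322 = 107.5 lbmol/h; ν_E = −2, so ξ = 107.5/2 = 53.77 lbmol/h.
Outlet amounts (n = n₀ + ν ξ):
  E: 322 − 2(53.77) = 214.5
  D: 0 + 1(53.77) = 53.77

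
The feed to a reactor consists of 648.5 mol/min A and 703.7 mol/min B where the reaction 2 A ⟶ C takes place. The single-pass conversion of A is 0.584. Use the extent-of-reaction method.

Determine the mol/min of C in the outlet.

189 mol/min

A reacted = 0.584 × 648.5 = 378.7 mol/min; ν_A = −2, so ξ = 378.7/2 = 189.4 mol/min.
Outlet amounts (n = n₀ + ν ξ):
  A: 648.5 − 2(189.4) = 269.8
  C: 0 + 1(189.4) = 189.4
  B: 703.7 (inert)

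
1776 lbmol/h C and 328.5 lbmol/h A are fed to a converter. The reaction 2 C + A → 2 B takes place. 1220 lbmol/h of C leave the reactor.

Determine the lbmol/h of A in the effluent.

50.5 lbmol/h

For C: n = n₀ − 2ξ → 1220 = 1776 − 2ξ, giving ξ = 278 lbmol/h.
Outlet amounts (n = n₀ + ν ξ):
  C: 1776 − 2(278) = 1220
  A: 328.5 − 1(278) = 50.5
  B: 0 + 2(278) = 556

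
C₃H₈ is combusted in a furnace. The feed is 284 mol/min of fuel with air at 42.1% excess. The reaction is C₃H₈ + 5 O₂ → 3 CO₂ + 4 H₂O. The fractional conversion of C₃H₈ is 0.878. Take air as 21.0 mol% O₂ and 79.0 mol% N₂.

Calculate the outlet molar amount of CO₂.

748 mol/min

Stoichiometric O₂ = 5 × 284 = 1420 mol/min; O₂ fed = 1420 × 1.421 = 2018 mol/min.
N₂ fed = 2018 × 79/21 = 7591 mol/min.
Fuel reacted = 0.878 × 284 → ξ = 249.4 mol/min.
Outlet (n = n₀ + ν ξ):
  C₃H₈: 284 − 1(249.4) = 34.65
  O₂: 2018 − 5(249.4) = 771.1
  N₂: 7591 (inert)
  CO₂: 0 + 3(249.4) = 748.1
  H₂O: 0 + 4(249.4) = 997.4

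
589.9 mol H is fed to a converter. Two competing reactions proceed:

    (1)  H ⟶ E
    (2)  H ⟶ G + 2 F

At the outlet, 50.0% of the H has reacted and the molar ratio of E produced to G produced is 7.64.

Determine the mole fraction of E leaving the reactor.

0.396

Conversion of H: H consumed = 0.5 × 589.9 = 294.9 mol = 1ξ₁ + 1ξ₂.
Selectivity: 1ξ₁ / (1ξ₂) = 7.64 → ξ₁ = 7.64 ξ₂.
Substitute: (1·7.64 + 1) ξ₂ = 294.9 → ξ₂ = 34.14 mol, ξ₁ = 260.8 mol.
Outlet amounts (n = n₀ + Σ ν·ξ):
  H: 589.9 − 1(260.8) − 1(34.14) = 294.9
  E: 0 + 1(260.8) = 260.8
  G: 0 + 1(34.14) = 34.14
  F: 0 + 2(34.14) = 68.28
Total out = 658.2 mol; y_E = 260.8 / 658.2 = 0.3963.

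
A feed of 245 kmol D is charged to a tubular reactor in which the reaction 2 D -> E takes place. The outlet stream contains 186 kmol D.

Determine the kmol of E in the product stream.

For D: n = n₀ − 2ξ → 186 = 245 − 2ξ, giving ξ = 29.5 kmol.
Outlet amounts (n = n₀ + ν ξ):
  D: 245 − 2(29.5) = 186
  E: 0 + 1(29.5) = 29.5

29.5 kmol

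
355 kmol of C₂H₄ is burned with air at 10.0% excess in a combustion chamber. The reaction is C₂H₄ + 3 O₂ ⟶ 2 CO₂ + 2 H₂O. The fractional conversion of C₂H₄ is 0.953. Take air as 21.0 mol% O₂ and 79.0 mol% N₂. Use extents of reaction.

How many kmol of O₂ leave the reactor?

157 kmol

Stoichiometric O₂ = 3 × 355 = 1065 kmol; O₂ fed = 1065 × 1.100 = 1172 kmol.
N₂ fed = 1172 × 79/21 = 4407 kmol.
Fuel reacted = 0.953 × 355 → ξ = 338.3 kmol.
Outlet (n = n₀ + ν ξ):
  C₂H₄: 355 − 1(338.3) = 16.69
  O₂: 1172 − 3(338.3) = 156.6
  N₂: 4407 (inert)
  CO₂: 0 + 2(338.3) = 676.6
  H₂O: 0 + 2(338.3) = 676.6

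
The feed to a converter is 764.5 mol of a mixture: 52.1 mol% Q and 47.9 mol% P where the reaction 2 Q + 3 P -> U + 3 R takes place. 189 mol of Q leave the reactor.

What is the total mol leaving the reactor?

For Q: n = n₀ − 2ξ → 189 = 398.3 − 2ξ, giving ξ = 104.7 mol.
Outlet amounts (n = n₀ + ν ξ):
  Q: 398.3 − 2(104.7) = 189
  P: 366.2 − 3(104.7) = 52.24
  U: 0 + 1(104.7) = 104.7
  R: 0 + 3(104.7) = 314
Total out = 189 + 52.24 + 104.7 + 314 = 659.8 mol.

660 mol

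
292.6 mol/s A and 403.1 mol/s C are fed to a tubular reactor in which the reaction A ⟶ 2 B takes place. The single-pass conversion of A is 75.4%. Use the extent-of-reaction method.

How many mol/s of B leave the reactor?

A reacted = 0.754 × 292.6 = 220.6 mol/s; ν_A = −1, so ξ = 220.6/1 = 220.6 mol/s.
Outlet amounts (n = n₀ + ν ξ):
  A: 292.6 − 1(220.6) = 71.98
  B: 0 + 2(220.6) = 441.2
  C: 403.1 (inert)

441 mol/s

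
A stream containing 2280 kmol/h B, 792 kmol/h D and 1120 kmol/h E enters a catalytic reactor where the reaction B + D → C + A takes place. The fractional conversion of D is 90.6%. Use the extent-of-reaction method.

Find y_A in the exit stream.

0.171

D reacted = 0.906 × 792 = 717.6 kmol/h; ν_D = −1, so ξ = 717.6/1 = 717.6 kmol/h.
Outlet amounts (n = n₀ + ν ξ):
  B: 2280 − 1(717.6) = 1562
  D: 792 − 1(717.6) = 74.45
  C: 0 + 1(717.6) = 717.6
  A: 0 + 1(717.6) = 717.6
  E: 1120 (inert)
Total out = 4192 kmol/h; y_A = 717.6 / 4192 = 0.1712.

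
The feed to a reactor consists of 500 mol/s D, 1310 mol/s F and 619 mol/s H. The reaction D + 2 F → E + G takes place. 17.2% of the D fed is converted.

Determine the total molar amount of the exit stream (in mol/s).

2340 mol/s

D reacted = 0.172 × 500 = 86 mol/s; ν_D = −1, so ξ = 86/1 = 86 mol/s.
Outlet amounts (n = n₀ + ν ξ):
  D: 500 − 1(86) = 414
  F: 1310 − 2(86) = 1138
  E: 0 + 1(86) = 86
  G: 0 + 1(86) = 86
  H: 619 (inert)
Total out = 414 + 1138 + 86 + 86 + 619 = 2343 mol/s.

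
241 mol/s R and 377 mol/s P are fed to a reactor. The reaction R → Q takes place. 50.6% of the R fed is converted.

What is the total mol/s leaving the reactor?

R reacted = 0.506 × 241 = 121.9 mol/s; ν_R = −1, so ξ = 121.9/1 = 121.9 mol/s.
Outlet amounts (n = n₀ + ν ξ):
  R: 241 − 1(121.9) = 119.1
  Q: 0 + 1(121.9) = 121.9
  P: 377 (inert)
Total out = 119.1 + 121.9 + 377 = 618 mol/s.

618 mol/s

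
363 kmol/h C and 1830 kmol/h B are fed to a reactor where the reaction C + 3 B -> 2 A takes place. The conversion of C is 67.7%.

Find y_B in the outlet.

0.642

C reacted = 0.677 × 363 = 245.8 kmol/h; ν_C = −1, so ξ = 245.8/1 = 245.8 kmol/h.
Outlet amounts (n = n₀ + ν ξ):
  C: 363 − 1(245.8) = 117.2
  B: 1830 − 3(245.8) = 1093
  A: 0 + 2(245.8) = 491.5
Total out = 1701 kmol/h; y_B = 1093 / 1701 = 0.6422.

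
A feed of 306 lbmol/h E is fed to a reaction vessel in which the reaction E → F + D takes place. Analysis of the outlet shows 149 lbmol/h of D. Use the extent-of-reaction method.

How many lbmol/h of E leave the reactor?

157 lbmol/h

For D: n = n₀ + 1ξ → 149 = 0 + 1ξ, giving ξ = 149 lbmol/h.
Outlet amounts (n = n₀ + ν ξ):
  E: 306 − 1(149) = 157
  F: 0 + 1(149) = 149
  D: 0 + 1(149) = 149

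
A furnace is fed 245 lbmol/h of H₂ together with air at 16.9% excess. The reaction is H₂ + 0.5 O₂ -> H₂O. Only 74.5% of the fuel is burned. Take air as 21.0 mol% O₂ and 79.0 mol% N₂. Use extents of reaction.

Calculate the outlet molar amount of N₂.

Stoichiometric O₂ = 0.5 × 245 = 122.5 lbmol/h; O₂ fed = 122.5 × 1.169 = 143.2 lbmol/h.
N₂ fed = 143.2 × 79/21 = 538.7 lbmol/h.
Fuel reacted = 0.745 × 245 → ξ = 182.5 lbmol/h.
Outlet (n = n₀ + ν ξ):
  H₂: 245 − 1(182.5) = 62.47
  O₂: 143.2 − 0.5(182.5) = 51.94
  N₂: 538.7 (inert)
  H₂O: 0 + 1(182.5) = 182.5

539 lbmol/h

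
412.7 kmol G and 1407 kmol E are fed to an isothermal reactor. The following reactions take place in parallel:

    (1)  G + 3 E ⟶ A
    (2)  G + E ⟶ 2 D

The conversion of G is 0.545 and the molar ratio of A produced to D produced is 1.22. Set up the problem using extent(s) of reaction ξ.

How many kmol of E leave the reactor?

863 kmol

Conversion of G: G consumed = 0.545 × 412.7 = 224.9 kmol = 1ξ₁ + 1ξ₂.
Selectivity: 1ξ₁ / (2ξ₂) = 1.22 → ξ₁ = 2.44 ξ₂.
Substitute: (1·2.44 + 1) ξ₂ = 224.9 → ξ₂ = 65.38 kmol, ξ₁ = 159.5 kmol.
Outlet amounts (n = n₀ + Σ ν·ξ):
  G: 412.7 − 1(159.5) − 1(65.38) = 187.8
  E: 1407 − 3(159.5) − 1(65.38) = 863
  A: 0 + 1(159.5) = 159.5
  D: 0 + 2(65.38) = 130.8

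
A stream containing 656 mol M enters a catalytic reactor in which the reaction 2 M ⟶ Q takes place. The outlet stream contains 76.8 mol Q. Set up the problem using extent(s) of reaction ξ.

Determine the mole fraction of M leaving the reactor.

For Q: n = n₀ + 1ξ → 76.8 = 0 + 1ξ, giving ξ = 76.8 mol.
Outlet amounts (n = n₀ + ν ξ):
  M: 656 − 2(76.8) = 502.4
  Q: 0 + 1(76.8) = 76.8
Total out = 579.2 mol; y_M = 502.4 / 579.2 = 0.8674.

0.867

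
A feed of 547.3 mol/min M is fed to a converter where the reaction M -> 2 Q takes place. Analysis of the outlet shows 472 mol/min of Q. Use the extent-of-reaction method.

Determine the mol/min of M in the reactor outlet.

For Q: n = n₀ + 2ξ → 472 = 0 + 2ξ, giving ξ = 236 mol/min.
Outlet amounts (n = n₀ + ν ξ):
  M: 547.3 − 1(236) = 311.3
  Q: 0 + 2(236) = 472

311 mol/min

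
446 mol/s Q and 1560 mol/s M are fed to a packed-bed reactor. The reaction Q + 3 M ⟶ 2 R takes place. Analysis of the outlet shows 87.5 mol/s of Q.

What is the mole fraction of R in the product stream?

0.556

For Q: n = n₀ − 1ξ → 87.5 = 446 − 1ξ, giving ξ = 358.5 mol/s.
Outlet amounts (n = n₀ + ν ξ):
  Q: 446 − 1(358.5) = 87.5
  M: 1560 − 3(358.5) = 484.5
  R: 0 + 2(358.5) = 717
Total out = 1289 mol/s; y_R = 717 / 1289 = 0.5562.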